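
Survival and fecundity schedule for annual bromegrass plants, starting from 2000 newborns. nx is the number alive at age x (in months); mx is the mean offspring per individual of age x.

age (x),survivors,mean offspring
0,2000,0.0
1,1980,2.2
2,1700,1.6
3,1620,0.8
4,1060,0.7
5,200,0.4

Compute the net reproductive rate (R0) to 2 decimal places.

4.60

lx = nx/n0 = nx/2000: 1, 0.99, 0.85, 0.81, 0.53, 0.1
lx·mx by age: 0, 2.178, 1.36, 0.648, 0.371, 0.04
R0 = Σ lx·mx = 4.597 → 4.60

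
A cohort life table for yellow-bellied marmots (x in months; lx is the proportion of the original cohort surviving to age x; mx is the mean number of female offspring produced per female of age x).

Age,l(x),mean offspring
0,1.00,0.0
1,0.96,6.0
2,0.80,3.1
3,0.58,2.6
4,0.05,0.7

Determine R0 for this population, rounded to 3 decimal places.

lx·mx by age: 0, 5.76, 2.48, 1.508, 0.035
R0 = Σ lx·mx = 9.783 → 9.783

9.783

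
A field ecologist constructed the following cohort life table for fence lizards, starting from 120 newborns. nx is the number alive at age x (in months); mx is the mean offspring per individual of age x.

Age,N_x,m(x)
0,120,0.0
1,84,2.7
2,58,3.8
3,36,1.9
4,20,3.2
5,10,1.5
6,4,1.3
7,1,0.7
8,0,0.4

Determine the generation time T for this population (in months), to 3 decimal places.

lx = nx/n0 = nx/120: 1, 0.7, 0.48333…, 0.3, 0.16667…, 0.08333…, 0.03333…, 0.00833…, 0
lx·mx: 0, 1.89, 1.836667…, 0.57, 0.533333…, 0.125…, 0.043333…, 0.005833…, 0 → R0 = 5.004167…
x·lx·mx: 0, 1.89, 3.673333…, 1.71, 2.133333…, 0.625…, 0.26…, 0.040833…, 0 → Σ = 10.3325…
T = 10.3325… / 5.004167… = 2.064779… → 2.065

2.065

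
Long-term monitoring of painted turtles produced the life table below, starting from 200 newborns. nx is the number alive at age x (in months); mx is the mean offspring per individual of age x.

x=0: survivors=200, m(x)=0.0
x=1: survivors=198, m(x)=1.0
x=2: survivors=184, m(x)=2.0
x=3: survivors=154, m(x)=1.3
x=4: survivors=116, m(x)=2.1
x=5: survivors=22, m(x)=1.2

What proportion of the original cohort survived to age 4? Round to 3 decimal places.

0.580

l_4 = n_4/n_0 = 116/200 = 0.58 → 0.580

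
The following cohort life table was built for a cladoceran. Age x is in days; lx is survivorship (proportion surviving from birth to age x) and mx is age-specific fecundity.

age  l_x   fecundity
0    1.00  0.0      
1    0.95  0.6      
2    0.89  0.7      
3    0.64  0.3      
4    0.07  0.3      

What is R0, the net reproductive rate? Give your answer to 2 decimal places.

lx·mx by age: 0, 0.57, 0.623, 0.192, 0.021
R0 = Σ lx·mx = 1.406 → 1.41

1.41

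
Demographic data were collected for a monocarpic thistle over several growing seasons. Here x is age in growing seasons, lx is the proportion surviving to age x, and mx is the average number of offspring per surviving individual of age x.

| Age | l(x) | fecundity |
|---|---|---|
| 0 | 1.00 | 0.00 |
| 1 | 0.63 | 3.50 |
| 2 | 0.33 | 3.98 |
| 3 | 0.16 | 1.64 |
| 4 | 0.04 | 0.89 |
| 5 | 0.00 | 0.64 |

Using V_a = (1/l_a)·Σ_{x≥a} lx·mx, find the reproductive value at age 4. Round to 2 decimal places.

0.89

lx·mx for x ≥ 4: 0.0356, 0 → sum = 0.0356
V_4 = 0.0356 / l_4 = 0.0356 / 0.04 = 0.89 → 0.89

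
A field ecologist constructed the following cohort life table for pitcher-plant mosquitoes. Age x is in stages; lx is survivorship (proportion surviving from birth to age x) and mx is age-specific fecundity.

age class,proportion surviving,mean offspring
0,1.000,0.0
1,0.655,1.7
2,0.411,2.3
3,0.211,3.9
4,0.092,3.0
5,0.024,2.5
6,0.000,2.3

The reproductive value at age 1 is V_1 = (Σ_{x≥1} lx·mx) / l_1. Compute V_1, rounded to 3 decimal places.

lx·mx for x ≥ 1: 1.1135, 0.9453, 0.8229, 0.276, 0.06, 0 → sum = 3.2177
V_1 = 3.2177 / l_1 = 3.2177 / 0.655 = 4.912519… → 4.913

4.913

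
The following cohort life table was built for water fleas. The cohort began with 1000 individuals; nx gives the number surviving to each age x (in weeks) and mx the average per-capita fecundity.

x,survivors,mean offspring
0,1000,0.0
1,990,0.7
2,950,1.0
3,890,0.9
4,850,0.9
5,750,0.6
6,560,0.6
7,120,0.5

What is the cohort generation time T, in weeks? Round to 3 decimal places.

lx = nx/n0 = nx/1000: 1, 0.99, 0.95, 0.89, 0.85, 0.75, 0.56, 0.12
lx·mx: 0, 0.693, 0.95, 0.801, 0.765, 0.45, 0.336, 0.06 → R0 = 4.055
x·lx·mx: 0, 0.693, 1.9, 2.403, 3.06, 2.25, 2.016, 0.42 → Σ = 12.742
T = 12.742 / 4.055 = 3.142293… → 3.142

3.142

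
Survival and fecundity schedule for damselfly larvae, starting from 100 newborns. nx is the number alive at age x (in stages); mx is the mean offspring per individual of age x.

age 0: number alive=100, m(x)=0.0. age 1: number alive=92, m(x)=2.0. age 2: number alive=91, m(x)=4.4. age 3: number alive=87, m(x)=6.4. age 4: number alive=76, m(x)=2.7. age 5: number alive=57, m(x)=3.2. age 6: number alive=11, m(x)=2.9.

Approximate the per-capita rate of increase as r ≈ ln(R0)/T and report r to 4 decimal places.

0.9364

lx = nx/n0 = nx/100: 1, 0.92, 0.91, 0.87, 0.76, 0.57, 0.11
R0 = Σ lx·mx = 0 + 1.84 + 4.004 + 5.568 + 2.052 + 1.824 + 0.319 = 15.607
Σ x·lx·mx = 45.794; T = 45.794/15.607 = 2.9342…
r ≈ ln(R0)/T = ln(15.607)/2.9342… = 0.936447… → 0.9364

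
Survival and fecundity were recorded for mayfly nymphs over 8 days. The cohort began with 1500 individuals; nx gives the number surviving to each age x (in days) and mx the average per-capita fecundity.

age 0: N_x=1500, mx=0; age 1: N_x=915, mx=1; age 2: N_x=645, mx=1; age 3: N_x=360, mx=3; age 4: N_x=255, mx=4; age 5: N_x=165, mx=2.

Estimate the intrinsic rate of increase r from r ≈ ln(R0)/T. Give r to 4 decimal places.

lx = nx/n0 = nx/1500: 1, 0.61, 0.43, 0.24, 0.17, 0.11
R0 = Σ lx·mx = 0 + 0.61 + 0.43 + 0.72 + 0.68 + 0.22 = 2.66
Σ x·lx·mx = 7.45; T = 7.45/2.66 = 2.80075…
r ≈ ln(R0)/T = ln(2.66)/2.80075… = 0.349308… → 0.3493

0.3493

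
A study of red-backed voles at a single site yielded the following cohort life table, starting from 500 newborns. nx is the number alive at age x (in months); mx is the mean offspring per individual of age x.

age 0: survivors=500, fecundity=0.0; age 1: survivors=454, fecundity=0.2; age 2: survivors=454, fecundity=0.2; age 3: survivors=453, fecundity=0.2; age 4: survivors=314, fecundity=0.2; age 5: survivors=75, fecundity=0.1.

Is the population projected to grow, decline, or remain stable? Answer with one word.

lx = nx/n0 = nx/500: 1, 0.908, 0.908, 0.906, 0.628, 0.15
R0 = Σ lx·mx = 0 + 0.1816 + 0.1816 + 0.1812 + 0.1256 + 0.015 = 0.685
R0 < 1, so the population is declining.

declining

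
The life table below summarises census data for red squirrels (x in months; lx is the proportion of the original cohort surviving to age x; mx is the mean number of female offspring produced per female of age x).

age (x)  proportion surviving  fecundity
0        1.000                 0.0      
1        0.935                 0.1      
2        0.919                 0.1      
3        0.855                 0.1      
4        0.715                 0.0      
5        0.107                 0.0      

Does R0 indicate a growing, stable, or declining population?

R0 = Σ lx·mx = 0 + 0.0935 + 0.0919 + 0.0855 + 0 + 0 = 0.2709
R0 < 1, so the population is declining.

declining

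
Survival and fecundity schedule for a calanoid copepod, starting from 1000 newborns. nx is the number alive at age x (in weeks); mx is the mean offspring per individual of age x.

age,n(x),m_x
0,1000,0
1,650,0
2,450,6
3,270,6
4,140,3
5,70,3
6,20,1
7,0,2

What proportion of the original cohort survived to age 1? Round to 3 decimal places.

l_1 = n_1/n_0 = 650/1000 = 0.65 → 0.650

0.650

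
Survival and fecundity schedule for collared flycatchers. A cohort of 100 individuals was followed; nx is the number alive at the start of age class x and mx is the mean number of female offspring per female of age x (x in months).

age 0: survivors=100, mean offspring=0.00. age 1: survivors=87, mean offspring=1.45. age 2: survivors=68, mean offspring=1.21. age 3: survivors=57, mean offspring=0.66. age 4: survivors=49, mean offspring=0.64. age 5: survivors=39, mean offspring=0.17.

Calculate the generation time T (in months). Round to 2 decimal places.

1.98

lx = nx/n0 = nx/100: 1, 0.87, 0.68, 0.57, 0.49, 0.39
lx·mx: 0, 1.2615, 0.8228, 0.3762, 0.3136, 0.0663 → R0 = 2.8404
x·lx·mx: 0, 1.2615, 1.6456, 1.1286, 1.2544, 0.3315 → Σ = 5.6216
T = 5.6216 / 2.8404 = 1.979158… → 1.98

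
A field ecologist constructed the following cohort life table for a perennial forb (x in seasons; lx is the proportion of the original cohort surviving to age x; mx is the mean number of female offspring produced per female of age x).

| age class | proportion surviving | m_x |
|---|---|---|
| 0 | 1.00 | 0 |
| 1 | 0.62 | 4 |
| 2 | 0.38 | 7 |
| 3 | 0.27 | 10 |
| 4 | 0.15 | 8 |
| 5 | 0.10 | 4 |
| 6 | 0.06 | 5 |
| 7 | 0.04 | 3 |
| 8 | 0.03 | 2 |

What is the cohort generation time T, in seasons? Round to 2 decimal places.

2.60

lx·mx: 0, 2.48, 2.66, 2.7, 1.2, 0.4, 0.3, 0.12, 0.06 → R0 = 9.92
x·lx·mx: 0, 2.48, 5.32, 8.1, 4.8, 2, 1.8, 0.84, 0.48 → Σ = 25.82
T = 25.82 / 9.92 = 2.602823… → 2.60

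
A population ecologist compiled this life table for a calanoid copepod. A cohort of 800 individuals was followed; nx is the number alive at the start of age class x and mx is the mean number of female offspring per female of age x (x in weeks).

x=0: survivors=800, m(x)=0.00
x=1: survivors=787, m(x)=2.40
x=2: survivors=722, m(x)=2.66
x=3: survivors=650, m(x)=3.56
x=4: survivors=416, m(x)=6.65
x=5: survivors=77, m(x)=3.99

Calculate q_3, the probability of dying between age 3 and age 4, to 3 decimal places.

0.360

lx = nx/n0 = nx/800: 1, 0.98375, 0.9025, 0.8125, 0.52, 0.09625
q_3 = (l_3 − l_4) / l_3 = (0.8125 − 0.52) / 0.8125
     = 0.2925 / 0.8125 = 0.36 → 0.360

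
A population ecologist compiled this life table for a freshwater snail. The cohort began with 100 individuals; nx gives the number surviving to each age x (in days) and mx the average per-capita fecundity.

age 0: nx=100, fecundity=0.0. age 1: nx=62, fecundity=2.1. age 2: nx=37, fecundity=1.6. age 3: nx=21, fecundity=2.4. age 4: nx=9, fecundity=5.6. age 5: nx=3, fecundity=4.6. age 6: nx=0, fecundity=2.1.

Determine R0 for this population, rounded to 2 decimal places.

lx = nx/n0 = nx/100: 1, 0.62, 0.37, 0.21, 0.09, 0.03, 0
lx·mx by age: 0, 1.302, 0.592, 0.504, 0.504, 0.138, 0
R0 = Σ lx·mx = 3.04 → 3.04

3.04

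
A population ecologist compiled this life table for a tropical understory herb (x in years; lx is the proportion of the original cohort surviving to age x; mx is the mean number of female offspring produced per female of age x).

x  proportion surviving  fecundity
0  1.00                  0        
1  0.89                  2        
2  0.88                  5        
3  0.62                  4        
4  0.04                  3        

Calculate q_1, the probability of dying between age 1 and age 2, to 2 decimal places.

q_1 = (l_1 − l_2) / l_1 = (0.89 − 0.88) / 0.89
     = 0.01 / 0.89 = 0.011236… → 0.01

0.01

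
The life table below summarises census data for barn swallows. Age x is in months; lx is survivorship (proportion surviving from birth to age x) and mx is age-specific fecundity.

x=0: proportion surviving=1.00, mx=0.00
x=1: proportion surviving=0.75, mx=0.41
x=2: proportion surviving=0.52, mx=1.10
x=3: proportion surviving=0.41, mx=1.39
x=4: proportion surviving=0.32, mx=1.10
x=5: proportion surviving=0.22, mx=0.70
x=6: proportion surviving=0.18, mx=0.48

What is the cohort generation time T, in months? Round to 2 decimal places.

2.87

lx·mx: 0, 0.3075, 0.572, 0.5699, 0.352, 0.154, 0.0864 → R0 = 2.0418
x·lx·mx: 0, 0.3075, 1.144, 1.7097, 1.408, 0.77, 0.5184 → Σ = 5.8576
T = 5.8576 / 2.0418 = 2.868841… → 2.87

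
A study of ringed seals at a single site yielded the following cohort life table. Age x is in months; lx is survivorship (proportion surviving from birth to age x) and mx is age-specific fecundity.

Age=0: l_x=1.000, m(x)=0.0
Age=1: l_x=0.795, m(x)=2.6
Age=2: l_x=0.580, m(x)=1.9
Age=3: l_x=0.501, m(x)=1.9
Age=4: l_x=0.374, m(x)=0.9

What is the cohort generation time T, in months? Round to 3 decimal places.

lx·mx: 0, 2.067, 1.102, 0.9519, 0.3366 → R0 = 4.4575
x·lx·mx: 0, 2.067, 2.204, 2.8557, 1.3464 → Σ = 8.4731
T = 8.4731 / 4.4575 = 1.900864… → 1.901

1.901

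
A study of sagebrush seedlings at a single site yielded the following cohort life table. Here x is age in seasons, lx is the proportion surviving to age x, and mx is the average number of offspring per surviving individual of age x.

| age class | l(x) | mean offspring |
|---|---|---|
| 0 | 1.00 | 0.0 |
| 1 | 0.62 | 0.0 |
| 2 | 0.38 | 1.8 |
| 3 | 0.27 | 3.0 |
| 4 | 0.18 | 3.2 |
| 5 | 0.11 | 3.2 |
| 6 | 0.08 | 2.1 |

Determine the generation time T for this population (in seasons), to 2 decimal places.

lx·mx: 0, 0, 0.684, 0.81, 0.576, 0.352, 0.168 → R0 = 2.59
x·lx·mx: 0, 0, 1.368, 2.43, 2.304, 1.76, 1.008 → Σ = 8.87
T = 8.87 / 2.59 = 3.42471… → 3.42

3.42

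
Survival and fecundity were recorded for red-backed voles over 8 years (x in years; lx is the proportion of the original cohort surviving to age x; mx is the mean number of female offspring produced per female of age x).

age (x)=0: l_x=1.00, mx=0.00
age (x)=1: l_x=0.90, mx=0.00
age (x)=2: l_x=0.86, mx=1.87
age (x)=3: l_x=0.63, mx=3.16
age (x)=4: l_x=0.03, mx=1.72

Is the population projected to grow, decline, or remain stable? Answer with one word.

growing

R0 = Σ lx·mx = 0 + 0 + 1.6082 + 1.9908 + 0.0516 = 3.6506
R0 > 1, so the population is growing.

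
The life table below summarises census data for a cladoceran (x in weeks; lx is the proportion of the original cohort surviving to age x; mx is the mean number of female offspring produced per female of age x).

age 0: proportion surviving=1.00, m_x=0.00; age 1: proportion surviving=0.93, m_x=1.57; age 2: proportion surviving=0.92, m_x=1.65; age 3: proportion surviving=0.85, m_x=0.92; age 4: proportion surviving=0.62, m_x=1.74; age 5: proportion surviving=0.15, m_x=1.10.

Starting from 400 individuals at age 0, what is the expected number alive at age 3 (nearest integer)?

Expected survivors = N0 · l_3 = 400 × 0.85 = 340 → 340

340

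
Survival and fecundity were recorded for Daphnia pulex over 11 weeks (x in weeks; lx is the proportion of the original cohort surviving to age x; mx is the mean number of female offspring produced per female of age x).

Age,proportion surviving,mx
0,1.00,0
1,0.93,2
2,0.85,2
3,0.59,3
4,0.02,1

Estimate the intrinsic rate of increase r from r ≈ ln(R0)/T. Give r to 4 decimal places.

R0 = Σ lx·mx = 0 + 1.86 + 1.7 + 1.77 + 0.02 = 5.35
Σ x·lx·mx = 10.65; T = 10.65/5.35 = 1.99065…
r ≈ ln(R0)/T = ln(5.35)/1.99065… = 0.842485… → 0.8425

0.8425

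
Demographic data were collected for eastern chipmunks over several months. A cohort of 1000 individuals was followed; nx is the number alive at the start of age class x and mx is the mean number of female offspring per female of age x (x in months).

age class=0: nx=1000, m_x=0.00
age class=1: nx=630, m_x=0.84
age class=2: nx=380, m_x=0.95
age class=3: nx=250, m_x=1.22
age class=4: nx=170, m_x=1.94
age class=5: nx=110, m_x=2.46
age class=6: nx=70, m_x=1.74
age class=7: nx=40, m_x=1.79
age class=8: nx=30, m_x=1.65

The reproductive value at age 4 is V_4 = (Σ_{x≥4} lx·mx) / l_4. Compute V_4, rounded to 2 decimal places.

4.96

lx = nx/n0 = nx/1000: 1, 0.63, 0.38, 0.25, 0.17, 0.11, 0.07, 0.04, 0.03
lx·mx for x ≥ 4: 0.3298, 0.2706, 0.1218, 0.0716, 0.0495 → sum = 0.8433
V_4 = 0.8433 / l_4 = 0.8433 / 0.17 = 4.960588… → 4.96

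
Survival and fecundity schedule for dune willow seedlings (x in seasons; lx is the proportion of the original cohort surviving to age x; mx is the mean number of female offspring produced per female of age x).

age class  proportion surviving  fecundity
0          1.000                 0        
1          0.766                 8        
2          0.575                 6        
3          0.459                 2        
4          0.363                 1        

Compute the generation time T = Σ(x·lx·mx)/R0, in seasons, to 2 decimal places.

lx·mx: 0, 6.128, 3.45, 0.918, 0.363 → R0 = 10.859
x·lx·mx: 0, 6.128, 6.9, 2.754, 1.452 → Σ = 17.234
T = 17.234 / 10.859 = 1.587071… → 1.59

1.59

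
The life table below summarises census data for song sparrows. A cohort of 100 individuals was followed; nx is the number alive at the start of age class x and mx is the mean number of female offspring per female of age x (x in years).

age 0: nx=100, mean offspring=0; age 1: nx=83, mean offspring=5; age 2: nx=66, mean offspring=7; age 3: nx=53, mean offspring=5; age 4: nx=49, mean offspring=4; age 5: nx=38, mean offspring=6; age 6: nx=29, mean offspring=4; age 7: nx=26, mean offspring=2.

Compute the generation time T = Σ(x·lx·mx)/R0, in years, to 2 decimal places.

lx = nx/n0 = nx/100: 1, 0.83, 0.66, 0.53, 0.49, 0.38, 0.29, 0.26
lx·mx: 0, 4.15, 4.62, 2.65, 1.96, 2.28, 1.16, 0.52 → R0 = 17.34
x·lx·mx: 0, 4.15, 9.24, 7.95, 7.84, 11.4, 6.96, 3.64 → Σ = 51.18
T = 51.18 / 17.34 = 2.951557… → 2.95

2.95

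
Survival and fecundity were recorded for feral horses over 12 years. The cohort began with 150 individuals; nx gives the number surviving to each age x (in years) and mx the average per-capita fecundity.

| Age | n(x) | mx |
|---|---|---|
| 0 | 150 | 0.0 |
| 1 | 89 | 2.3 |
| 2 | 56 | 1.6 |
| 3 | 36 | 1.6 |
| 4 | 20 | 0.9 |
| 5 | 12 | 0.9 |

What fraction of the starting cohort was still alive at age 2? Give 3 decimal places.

l_2 = n_2/n_0 = 56/150 = 0.373333… → 0.373

0.373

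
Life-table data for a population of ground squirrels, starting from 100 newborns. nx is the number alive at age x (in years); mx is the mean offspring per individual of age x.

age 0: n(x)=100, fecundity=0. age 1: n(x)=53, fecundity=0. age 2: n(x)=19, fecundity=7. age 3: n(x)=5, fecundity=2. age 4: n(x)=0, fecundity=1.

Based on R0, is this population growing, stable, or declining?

growing

lx = nx/n0 = nx/100: 1, 0.53, 0.19, 0.05, 0
R0 = Σ lx·mx = 0 + 0 + 1.33 + 0.1 + 0 = 1.43
R0 > 1, so the population is growing.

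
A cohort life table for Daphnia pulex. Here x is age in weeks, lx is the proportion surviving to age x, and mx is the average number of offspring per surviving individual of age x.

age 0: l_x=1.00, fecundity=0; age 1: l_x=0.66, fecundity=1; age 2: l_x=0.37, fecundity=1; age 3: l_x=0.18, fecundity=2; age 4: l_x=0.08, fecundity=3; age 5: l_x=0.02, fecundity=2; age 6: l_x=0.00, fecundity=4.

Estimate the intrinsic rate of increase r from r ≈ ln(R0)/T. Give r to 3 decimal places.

0.235

R0 = Σ lx·mx = 0 + 0.66 + 0.37 + 0.36 + 0.24 + 0.04 + 0 = 1.67
Σ x·lx·mx = 3.64; T = 3.64/1.67 = 2.17964…
r ≈ ln(R0)/T = ln(1.67)/2.17964… = 0.23528… → 0.235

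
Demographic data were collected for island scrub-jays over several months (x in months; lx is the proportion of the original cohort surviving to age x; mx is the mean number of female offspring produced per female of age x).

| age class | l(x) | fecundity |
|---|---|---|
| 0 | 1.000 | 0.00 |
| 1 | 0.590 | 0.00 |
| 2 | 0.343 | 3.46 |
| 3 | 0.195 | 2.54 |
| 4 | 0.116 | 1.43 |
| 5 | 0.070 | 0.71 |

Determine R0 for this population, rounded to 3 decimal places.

lx·mx by age: 0, 0, 1.18678, 0.4953, 0.16588, 0.0497
R0 = Σ lx·mx = 1.89766 → 1.898

1.898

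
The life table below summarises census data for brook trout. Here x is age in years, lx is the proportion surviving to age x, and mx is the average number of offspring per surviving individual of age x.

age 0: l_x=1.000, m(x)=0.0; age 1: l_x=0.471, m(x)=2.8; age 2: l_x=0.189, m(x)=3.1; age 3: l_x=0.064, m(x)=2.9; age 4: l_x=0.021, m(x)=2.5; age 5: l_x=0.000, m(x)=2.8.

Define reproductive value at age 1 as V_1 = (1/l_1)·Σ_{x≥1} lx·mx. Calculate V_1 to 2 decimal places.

4.55

lx·mx for x ≥ 1: 1.3188, 0.5859, 0.1856, 0.0525, 0 → sum = 2.1428
V_1 = 2.1428 / l_1 = 2.1428 / 0.471 = 4.549469… → 4.55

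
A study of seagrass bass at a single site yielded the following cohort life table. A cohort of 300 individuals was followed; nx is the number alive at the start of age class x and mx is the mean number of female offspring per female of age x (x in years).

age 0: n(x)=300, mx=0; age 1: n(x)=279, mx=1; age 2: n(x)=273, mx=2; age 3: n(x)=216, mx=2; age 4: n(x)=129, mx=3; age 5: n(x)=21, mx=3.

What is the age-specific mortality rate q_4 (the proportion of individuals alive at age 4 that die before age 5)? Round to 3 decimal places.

lx = nx/n0 = nx/300: 1, 0.93, 0.91, 0.72, 0.43, 0.07
q_4 = (l_4 − l_5) / l_4 = (0.43 − 0.07) / 0.43
     = 0.36 / 0.43 = 0.837209… → 0.837

0.837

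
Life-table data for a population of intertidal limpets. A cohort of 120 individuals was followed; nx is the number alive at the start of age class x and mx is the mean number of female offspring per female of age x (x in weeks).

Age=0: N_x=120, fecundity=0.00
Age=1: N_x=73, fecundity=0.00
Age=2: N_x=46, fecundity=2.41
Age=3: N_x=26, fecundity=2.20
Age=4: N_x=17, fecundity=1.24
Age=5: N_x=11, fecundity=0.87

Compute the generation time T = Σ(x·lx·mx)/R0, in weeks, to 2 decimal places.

2.64

lx = nx/n0 = nx/120: 1, 0.60833…, 0.38333…, 0.21667…, 0.14167…, 0.09167…
lx·mx: 0, 0, 0.923833…, 0.476667…, 0.175667…, 0.07975… → R0 = 1.655917…
x·lx·mx: 0, 0, 1.847667…, 1.43…, 0.702667…, 0.39875… → Σ = 4.379083…
T = 4.379083… / 1.655917… = 2.644507… → 2.64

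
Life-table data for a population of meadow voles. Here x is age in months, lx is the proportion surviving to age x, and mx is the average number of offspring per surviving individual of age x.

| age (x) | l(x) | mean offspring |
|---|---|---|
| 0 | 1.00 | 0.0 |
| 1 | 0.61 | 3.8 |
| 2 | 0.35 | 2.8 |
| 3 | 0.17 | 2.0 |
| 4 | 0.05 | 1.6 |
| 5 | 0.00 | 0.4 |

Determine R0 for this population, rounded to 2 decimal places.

3.72

lx·mx by age: 0, 2.318, 0.98, 0.34, 0.08, 0
R0 = Σ lx·mx = 3.718 → 3.72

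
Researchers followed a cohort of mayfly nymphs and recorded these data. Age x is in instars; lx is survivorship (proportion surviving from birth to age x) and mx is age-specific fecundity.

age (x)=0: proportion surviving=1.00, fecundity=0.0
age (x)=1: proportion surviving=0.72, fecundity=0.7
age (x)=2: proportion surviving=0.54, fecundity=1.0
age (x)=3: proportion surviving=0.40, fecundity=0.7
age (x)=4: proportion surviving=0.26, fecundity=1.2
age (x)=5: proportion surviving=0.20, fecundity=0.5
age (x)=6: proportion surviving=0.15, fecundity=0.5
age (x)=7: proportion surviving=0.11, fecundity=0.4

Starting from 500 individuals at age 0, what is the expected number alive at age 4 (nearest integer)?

Expected survivors = N0 · l_4 = 500 × 0.26 = 130 → 130

130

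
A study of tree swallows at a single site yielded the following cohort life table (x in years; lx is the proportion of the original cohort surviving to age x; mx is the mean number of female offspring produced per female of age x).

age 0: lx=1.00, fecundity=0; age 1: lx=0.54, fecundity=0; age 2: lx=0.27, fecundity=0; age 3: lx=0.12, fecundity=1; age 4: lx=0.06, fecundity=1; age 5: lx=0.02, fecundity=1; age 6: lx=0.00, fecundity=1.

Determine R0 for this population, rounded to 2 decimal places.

lx·mx by age: 0, 0, 0, 0.12, 0.06, 0.02, 0
R0 = Σ lx·mx = 0.2 → 0.20

0.20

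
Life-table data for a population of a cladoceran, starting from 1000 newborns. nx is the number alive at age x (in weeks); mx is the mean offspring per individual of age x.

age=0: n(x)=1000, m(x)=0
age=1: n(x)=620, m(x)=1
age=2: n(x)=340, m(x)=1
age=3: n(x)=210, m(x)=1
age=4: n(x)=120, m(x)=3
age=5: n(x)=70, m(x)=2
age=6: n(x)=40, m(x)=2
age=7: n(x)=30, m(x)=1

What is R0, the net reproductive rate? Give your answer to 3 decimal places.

lx = nx/n0 = nx/1000: 1, 0.62, 0.34, 0.21, 0.12, 0.07, 0.04, 0.03
lx·mx by age: 0, 0.62, 0.34, 0.21, 0.36, 0.14, 0.08, 0.03
R0 = Σ lx·mx = 1.78 → 1.780

1.780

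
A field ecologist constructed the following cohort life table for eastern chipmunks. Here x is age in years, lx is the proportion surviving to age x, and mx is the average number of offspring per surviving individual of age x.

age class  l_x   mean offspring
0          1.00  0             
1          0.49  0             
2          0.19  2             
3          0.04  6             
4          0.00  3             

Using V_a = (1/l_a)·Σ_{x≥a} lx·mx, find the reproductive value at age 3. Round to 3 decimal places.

6.000

lx·mx for x ≥ 3: 0.24, 0 → sum = 0.24
V_3 = 0.24 / l_3 = 0.24 / 0.04 = 6 → 6.000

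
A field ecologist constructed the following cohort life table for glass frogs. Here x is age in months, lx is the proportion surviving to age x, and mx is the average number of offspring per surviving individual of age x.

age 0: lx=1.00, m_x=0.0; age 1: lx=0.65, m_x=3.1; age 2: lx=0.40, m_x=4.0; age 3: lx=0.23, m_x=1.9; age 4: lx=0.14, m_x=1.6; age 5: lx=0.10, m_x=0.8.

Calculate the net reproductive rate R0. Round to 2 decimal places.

4.36

lx·mx by age: 0, 2.015, 1.6, 0.437, 0.224, 0.08
R0 = Σ lx·mx = 4.356 → 4.36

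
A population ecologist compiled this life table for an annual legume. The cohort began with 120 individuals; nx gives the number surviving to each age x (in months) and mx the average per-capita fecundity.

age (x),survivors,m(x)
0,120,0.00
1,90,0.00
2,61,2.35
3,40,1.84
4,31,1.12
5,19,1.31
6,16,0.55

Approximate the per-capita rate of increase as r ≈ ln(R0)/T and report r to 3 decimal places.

lx = nx/n0 = nx/120: 1, 0.75, 0.50833…, 0.33333…, 0.25833…, 0.15833…, 0.13333…
R0 = Σ lx·mx = 0 + 0 + 1.19458… + 0.61333… + 0.28933… + 0.20742… + 0.07333… = 2.378…
Σ x·lx·mx = 6.863583…; T = 6.863583…/2.378… = 2.88628…
r ≈ ln(R0)/T = ln(2.378…)/2.88628… = 0.30013… → 0.300

0.300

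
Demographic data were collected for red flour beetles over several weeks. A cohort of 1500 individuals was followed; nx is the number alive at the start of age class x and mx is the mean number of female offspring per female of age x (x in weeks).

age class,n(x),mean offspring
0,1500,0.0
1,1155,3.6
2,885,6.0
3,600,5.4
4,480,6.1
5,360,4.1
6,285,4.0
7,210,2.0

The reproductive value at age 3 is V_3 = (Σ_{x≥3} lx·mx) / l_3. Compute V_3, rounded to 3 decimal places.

lx = nx/n0 = nx/1500: 1, 0.77, 0.59, 0.4, 0.32, 0.24, 0.19, 0.14
lx·mx for x ≥ 3: 2.16, 1.952, 0.984, 0.76, 0.28 → sum = 6.136
V_3 = 6.136 / l_3 = 6.136 / 0.4 = 15.34 → 15.340

15.340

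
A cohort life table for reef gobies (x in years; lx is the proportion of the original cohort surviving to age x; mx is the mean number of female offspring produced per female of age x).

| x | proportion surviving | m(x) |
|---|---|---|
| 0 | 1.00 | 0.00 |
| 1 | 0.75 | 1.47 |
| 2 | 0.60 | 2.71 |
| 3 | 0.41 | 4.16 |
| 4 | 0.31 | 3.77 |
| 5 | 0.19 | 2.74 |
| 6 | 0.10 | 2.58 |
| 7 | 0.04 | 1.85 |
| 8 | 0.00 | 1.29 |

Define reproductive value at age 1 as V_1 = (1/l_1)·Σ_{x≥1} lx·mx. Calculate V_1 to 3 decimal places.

8.607

lx·mx for x ≥ 1: 1.1025, 1.626, 1.7056, 1.1687, 0.5206, 0.258, 0.074, 0 → sum = 6.4554
V_1 = 6.4554 / l_1 = 6.4554 / 0.75 = 8.6072 → 8.607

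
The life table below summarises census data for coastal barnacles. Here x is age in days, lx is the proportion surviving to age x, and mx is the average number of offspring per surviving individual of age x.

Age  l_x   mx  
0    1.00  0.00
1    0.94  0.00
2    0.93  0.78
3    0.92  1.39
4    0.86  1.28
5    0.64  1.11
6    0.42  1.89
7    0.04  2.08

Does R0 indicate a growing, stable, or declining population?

R0 = Σ lx·mx = 0 + 0 + 0.7254 + 1.2788 + 1.1008 + 0.7104 + 0.7938 + 0.0832 = 4.6924
R0 > 1, so the population is growing.

growing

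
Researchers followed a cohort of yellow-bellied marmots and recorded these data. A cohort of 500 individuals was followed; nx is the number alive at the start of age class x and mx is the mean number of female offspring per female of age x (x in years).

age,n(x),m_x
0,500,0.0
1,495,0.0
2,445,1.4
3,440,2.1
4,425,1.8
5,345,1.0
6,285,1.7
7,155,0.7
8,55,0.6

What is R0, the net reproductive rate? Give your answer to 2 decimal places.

lx = nx/n0 = nx/500: 1, 0.99, 0.89, 0.88, 0.85, 0.69, 0.57, 0.31, 0.11
lx·mx by age: 0, 0, 1.246, 1.848, 1.53, 0.69, 0.969, 0.217, 0.066
R0 = Σ lx·mx = 6.566 → 6.57

6.57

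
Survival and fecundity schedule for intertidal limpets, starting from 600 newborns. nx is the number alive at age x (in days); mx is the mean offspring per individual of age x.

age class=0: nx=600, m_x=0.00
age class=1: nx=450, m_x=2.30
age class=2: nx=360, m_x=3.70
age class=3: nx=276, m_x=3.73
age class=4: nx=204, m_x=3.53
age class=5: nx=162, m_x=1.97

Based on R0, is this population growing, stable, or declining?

growing

lx = nx/n0 = nx/600: 1, 0.75, 0.6, 0.46, 0.34, 0.27
R0 = Σ lx·mx = 0 + 1.725 + 2.22 + 1.7158 + 1.2002 + 0.5319 = 7.3929
R0 > 1, so the population is growing.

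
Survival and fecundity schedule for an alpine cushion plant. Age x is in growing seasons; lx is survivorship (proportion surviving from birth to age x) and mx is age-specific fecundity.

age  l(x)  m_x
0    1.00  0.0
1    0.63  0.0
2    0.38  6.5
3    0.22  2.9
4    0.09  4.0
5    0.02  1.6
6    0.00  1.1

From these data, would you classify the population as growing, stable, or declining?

growing

R0 = Σ lx·mx = 0 + 0 + 2.47 + 0.638 + 0.36 + 0.032 + 0 = 3.5
R0 > 1, so the population is growing.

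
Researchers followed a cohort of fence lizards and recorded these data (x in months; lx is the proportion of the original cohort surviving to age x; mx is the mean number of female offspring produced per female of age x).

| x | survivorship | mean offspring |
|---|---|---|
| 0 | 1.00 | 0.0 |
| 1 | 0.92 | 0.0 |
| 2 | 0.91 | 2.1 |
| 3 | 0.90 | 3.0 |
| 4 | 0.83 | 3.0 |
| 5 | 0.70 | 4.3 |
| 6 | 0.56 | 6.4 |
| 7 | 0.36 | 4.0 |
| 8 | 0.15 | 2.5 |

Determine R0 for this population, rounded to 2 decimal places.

lx·mx by age: 0, 0, 1.911, 2.7, 2.49, 3.01, 3.584, 1.44, 0.375
R0 = Σ lx·mx = 15.51 → 15.51

15.51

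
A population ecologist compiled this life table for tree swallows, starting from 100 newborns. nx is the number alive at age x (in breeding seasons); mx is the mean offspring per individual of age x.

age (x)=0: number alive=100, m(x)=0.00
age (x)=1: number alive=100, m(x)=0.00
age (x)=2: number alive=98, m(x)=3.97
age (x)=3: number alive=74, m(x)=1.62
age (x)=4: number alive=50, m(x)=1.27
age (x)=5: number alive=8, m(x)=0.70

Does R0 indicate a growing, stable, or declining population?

lx = nx/n0 = nx/100: 1, 1, 0.98, 0.74, 0.5, 0.08
R0 = Σ lx·mx = 0 + 0 + 3.8906 + 1.1988 + 0.635 + 0.056 = 5.7804
R0 > 1, so the population is growing.

growing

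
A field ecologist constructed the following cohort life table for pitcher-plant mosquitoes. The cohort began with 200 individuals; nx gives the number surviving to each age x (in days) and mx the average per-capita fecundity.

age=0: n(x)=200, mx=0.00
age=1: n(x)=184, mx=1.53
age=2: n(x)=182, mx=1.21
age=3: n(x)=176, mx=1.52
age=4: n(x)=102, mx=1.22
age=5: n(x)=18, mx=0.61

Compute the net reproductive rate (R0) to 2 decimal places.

lx = nx/n0 = nx/200: 1, 0.92, 0.91, 0.88, 0.51, 0.09
lx·mx by age: 0, 1.4076, 1.1011, 1.3376, 0.6222, 0.0549
R0 = Σ lx·mx = 4.5234 → 4.52

4.52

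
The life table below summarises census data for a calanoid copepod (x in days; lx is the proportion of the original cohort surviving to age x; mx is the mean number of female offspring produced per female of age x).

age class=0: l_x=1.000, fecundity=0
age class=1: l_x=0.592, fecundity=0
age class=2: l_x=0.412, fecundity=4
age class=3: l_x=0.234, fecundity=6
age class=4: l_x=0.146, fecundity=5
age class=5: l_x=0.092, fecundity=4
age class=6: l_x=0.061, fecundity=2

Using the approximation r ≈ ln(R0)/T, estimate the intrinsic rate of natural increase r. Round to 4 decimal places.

R0 = Σ lx·mx = 0 + 0 + 1.648 + 1.404 + 0.73 + 0.368 + 0.122 = 4.272
Σ x·lx·mx = 13; T = 13/4.272 = 3.04307…
r ≈ ln(R0)/T = ln(4.272)/3.04307… = 0.477177… → 0.4772

0.4772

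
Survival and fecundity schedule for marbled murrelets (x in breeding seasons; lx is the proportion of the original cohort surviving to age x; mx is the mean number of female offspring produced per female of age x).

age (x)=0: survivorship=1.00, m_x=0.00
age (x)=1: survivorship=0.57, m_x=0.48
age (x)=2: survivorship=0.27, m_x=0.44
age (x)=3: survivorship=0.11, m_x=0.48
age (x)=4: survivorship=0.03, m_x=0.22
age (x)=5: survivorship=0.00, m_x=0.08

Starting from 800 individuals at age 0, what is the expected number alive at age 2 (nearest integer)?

216

Expected survivors = N0 · l_2 = 800 × 0.27 = 216 → 216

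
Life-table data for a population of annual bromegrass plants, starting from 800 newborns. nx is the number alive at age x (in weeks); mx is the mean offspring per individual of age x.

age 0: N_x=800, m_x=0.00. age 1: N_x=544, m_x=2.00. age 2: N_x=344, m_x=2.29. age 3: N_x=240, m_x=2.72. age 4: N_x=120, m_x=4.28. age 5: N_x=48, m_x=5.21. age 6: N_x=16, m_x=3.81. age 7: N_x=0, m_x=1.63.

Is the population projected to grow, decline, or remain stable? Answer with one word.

growing

lx = nx/n0 = nx/800: 1, 0.68, 0.43, 0.3, 0.15, 0.06, 0.02, 0
R0 = Σ lx·mx = 0 + 1.36 + 0.9847 + 0.816 + 0.642 + 0.3126 + 0.0762 + 0 = 4.1915
R0 > 1, so the population is growing.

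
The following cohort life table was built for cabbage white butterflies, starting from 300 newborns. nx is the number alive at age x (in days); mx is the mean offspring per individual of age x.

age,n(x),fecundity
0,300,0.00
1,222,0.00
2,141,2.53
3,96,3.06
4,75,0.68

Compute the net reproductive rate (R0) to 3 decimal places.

2.338

lx = nx/n0 = nx/300: 1, 0.74, 0.47, 0.32, 0.25
lx·mx by age: 0, 0, 1.1891, 0.9792, 0.17
R0 = Σ lx·mx = 2.3383 → 2.338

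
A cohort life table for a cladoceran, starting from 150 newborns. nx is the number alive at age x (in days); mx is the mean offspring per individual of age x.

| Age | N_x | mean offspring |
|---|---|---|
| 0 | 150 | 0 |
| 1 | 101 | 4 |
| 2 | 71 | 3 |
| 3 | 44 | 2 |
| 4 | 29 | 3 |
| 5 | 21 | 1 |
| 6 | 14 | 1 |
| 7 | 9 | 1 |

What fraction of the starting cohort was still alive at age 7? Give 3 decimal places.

0.060

l_7 = n_7/n_0 = 9/150 = 0.06 → 0.060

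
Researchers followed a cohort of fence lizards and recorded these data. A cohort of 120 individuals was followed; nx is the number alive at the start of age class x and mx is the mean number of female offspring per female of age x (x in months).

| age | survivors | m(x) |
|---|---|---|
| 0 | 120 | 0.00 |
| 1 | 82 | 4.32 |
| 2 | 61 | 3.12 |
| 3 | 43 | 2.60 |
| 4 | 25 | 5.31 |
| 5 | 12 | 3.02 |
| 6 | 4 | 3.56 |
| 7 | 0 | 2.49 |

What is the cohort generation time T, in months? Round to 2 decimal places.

2.22

lx = nx/n0 = nx/120: 1, 0.68333…, 0.50833…, 0.35833…, 0.20833…, 0.1, 0.03333…, 0
lx·mx: 0, 2.952…, 1.586…, 0.931667…, 1.10625…, 0.302, 0.118667…, 0 → R0 = 6.996583…
x·lx·mx: 0, 2.952…, 3.172…, 2.795…, 4.425…, 1.51, 0.712…, 0 → Σ = 15.566…
T = 15.566… / 6.996583… = 2.2248… → 2.22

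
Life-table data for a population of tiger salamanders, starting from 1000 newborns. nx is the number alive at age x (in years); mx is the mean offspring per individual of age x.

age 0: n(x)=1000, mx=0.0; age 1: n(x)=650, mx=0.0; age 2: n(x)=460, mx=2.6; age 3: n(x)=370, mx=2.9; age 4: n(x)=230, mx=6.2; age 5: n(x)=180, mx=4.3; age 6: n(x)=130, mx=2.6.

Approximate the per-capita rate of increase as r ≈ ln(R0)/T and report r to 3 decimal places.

0.438

lx = nx/n0 = nx/1000: 1, 0.65, 0.46, 0.37, 0.23, 0.18, 0.13
R0 = Σ lx·mx = 0 + 0 + 1.196 + 1.073 + 1.426 + 0.774 + 0.338 = 4.807
Σ x·lx·mx = 17.213; T = 17.213/4.807 = 3.58082…
r ≈ ln(R0)/T = ln(4.807)/3.58082… = 0.43847… → 0.438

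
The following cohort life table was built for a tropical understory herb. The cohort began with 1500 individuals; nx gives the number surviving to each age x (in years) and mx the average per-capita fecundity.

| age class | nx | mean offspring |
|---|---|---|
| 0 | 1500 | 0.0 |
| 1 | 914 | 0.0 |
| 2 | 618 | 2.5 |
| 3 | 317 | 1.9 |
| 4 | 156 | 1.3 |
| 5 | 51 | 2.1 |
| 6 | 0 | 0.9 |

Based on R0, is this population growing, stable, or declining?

growing

lx = nx/n0 = nx/1500: 1, 0.60933…, 0.412, 0.21133…, 0.104, 0.034, 0
R0 = Σ lx·mx = 0 + 0 + 1.03 + 0.401533… + 0.1352 + 0.0714 + 0 = 1.638133…
R0 > 1, so the population is growing.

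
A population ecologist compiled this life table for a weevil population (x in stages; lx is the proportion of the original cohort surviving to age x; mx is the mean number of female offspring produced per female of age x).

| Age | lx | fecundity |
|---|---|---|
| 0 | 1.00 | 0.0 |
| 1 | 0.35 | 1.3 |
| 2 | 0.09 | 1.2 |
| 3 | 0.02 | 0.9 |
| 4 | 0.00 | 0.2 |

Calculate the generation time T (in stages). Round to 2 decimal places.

1.25

lx·mx: 0, 0.455, 0.108, 0.018, 0 → R0 = 0.581
x·lx·mx: 0, 0.455, 0.216, 0.054, 0 → Σ = 0.725
T = 0.725 / 0.581 = 1.247849… → 1.25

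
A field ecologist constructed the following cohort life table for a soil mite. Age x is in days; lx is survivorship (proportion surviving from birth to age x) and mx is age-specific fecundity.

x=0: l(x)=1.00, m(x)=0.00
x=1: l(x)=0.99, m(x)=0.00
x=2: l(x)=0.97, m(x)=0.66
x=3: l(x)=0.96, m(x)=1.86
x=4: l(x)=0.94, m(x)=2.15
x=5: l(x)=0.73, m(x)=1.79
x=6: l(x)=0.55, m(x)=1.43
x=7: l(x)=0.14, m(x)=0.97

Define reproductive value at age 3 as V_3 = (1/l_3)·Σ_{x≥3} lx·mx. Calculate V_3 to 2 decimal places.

6.29

lx·mx for x ≥ 3: 1.7856, 2.021, 1.3067, 0.7865, 0.1358 → sum = 6.0356
V_3 = 6.0356 / l_3 = 6.0356 / 0.96 = 6.287083… → 6.29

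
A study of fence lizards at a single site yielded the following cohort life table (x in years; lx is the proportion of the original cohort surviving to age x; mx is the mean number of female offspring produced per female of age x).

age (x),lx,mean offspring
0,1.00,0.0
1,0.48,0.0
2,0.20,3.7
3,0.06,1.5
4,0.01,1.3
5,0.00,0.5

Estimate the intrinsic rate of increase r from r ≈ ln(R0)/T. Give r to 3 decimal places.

R0 = Σ lx·mx = 0 + 0 + 0.74 + 0.09 + 0.013 + 0 = 0.843
Σ x·lx·mx = 1.802; T = 1.802/0.843 = 2.1376…
r ≈ ln(R0)/T = ln(0.843)/2.1376… = -0.0799… → -0.080

-0.080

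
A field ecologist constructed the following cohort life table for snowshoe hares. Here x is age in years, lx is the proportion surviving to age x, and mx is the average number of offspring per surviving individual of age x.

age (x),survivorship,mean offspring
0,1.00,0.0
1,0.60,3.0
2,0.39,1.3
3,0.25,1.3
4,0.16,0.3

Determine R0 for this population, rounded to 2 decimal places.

lx·mx by age: 0, 1.8, 0.507, 0.325, 0.048
R0 = Σ lx·mx = 2.68 → 2.68

2.68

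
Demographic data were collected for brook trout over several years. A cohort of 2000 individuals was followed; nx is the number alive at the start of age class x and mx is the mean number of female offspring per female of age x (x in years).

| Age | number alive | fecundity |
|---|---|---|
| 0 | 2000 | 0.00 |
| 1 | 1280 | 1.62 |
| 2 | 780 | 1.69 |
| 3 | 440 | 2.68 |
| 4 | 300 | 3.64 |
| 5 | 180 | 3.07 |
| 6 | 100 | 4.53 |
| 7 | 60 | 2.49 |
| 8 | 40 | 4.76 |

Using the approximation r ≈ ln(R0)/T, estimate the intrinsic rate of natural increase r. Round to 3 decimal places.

lx = nx/n0 = nx/2000: 1, 0.64, 0.39, 0.22, 0.15, 0.09, 0.05, 0.03, 0.02
R0 = Σ lx·mx = 0 + 1.0368 + 0.6591 + 0.5896 + 0.546 + 0.2763 + 0.2265 + 0.0747 + 0.0952 = 3.5042
Σ x·lx·mx = 10.3328; T = 10.3328/3.5042 = 2.94869…
r ≈ ln(R0)/T = ln(3.5042)/2.94869… = 0.42526… → 0.425

0.425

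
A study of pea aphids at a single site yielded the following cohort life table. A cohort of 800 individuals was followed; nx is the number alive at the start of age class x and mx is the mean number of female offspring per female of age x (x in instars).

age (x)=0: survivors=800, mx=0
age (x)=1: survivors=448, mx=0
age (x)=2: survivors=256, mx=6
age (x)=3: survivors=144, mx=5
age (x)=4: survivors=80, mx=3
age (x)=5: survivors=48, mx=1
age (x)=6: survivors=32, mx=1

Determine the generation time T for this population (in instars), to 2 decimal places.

2.57

lx = nx/n0 = nx/800: 1, 0.56, 0.32, 0.18, 0.1, 0.06, 0.04
lx·mx: 0, 0, 1.92, 0.9, 0.3, 0.06, 0.04 → R0 = 3.22
x·lx·mx: 0, 0, 3.84, 2.7, 1.2, 0.3, 0.24 → Σ = 8.28
T = 8.28 / 3.22 = 2.571429… → 2.57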